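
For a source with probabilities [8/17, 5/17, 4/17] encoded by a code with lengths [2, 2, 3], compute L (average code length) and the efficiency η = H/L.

Average length L = Σ p_i × l_i = 2.2353 bits
Entropy H = 1.5222 bits
Efficiency η = H/L × 100% = 68.10%


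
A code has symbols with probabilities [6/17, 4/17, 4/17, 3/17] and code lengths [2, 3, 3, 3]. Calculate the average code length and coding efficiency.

Average length L = Σ p_i × l_i = 2.6471 bits
Entropy H = 1.9542 bits
Efficiency η = H/L × 100% = 73.83%


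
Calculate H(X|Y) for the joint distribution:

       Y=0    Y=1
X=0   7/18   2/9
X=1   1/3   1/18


H(X|Y) = Σ_y p(y) H(X|Y=y)
  p(Y=0) = 13/18, H(X|Y=0) = 0.9957
  p(Y=1) = 5/18, H(X|Y=1) = 0.7219
H(X|Y) = 0.7222×0.9957 + 0.2778×0.7219 = 0.9197 bits


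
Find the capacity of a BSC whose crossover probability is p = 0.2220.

For BSC with error probability p:
C = 1 - H(p) where H(p) is binary entropy
H(0.2220) = -0.2220 × log₂(0.2220) - 0.7780 × log₂(0.7780)
H(p) = 0.7638
C = 1 - 0.7638 = 0.2362 bits/use


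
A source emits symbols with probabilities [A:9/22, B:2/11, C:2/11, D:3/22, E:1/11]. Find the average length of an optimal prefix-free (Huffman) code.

Huffman tree construction:
Combine smallest probabilities repeatedly
Resulting codes:
  A: 0 (length 1)
  B: 110 (length 3)
  C: 111 (length 3)
  D: 101 (length 3)
  E: 100 (length 3)
Average length = Σ p(s) × length(s) = 2.1818 bits


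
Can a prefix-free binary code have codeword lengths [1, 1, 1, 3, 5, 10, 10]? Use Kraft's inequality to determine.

Kraft inequality: Σ 2^(-l_i) ≤ 1 for prefix-free code
Calculating: 2^(-1) + 2^(-1) + 2^(-1) + 2^(-3) + 2^(-5) + 2^(-10) + 2^(-10)
= 0.5 + 0.5 + 0.5 + 0.125 + 0.03125 + 0.0009765625 + 0.0009765625
= 1.6582
Since 1.6582 > 1, prefix-free code does not exist


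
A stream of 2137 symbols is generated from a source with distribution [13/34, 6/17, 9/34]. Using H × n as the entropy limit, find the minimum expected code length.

Entropy H = 1.5682 bits/symbol
Minimum bits = H × n = 1.5682 × 2137
= 3351.27 bits


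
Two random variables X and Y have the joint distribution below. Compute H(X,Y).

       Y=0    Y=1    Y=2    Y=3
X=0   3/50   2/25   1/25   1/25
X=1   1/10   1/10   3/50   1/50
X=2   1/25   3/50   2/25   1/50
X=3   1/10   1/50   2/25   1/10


H(X,Y) = -Σ p(x,y) log₂ p(x,y)
  p(0,0)=3/50: -0.0600 × log₂(0.0600) = 0.2435
  p(0,1)=2/25: -0.0800 × log₂(0.0800) = 0.2915
  p(0,2)=1/25: -0.0400 × log₂(0.0400) = 0.1858
  p(0,3)=1/25: -0.0400 × log₂(0.0400) = 0.1858
  p(1,0)=1/10: -0.1000 × log₂(0.1000) = 0.3322
  p(1,1)=1/10: -0.1000 × log₂(0.1000) = 0.3322
  p(1,2)=3/50: -0.0600 × log₂(0.0600) = 0.2435
  p(1,3)=1/50: -0.0200 × log₂(0.0200) = 0.1129
  p(2,0)=1/25: -0.0400 × log₂(0.0400) = 0.1858
  p(2,1)=3/50: -0.0600 × log₂(0.0600) = 0.2435
  p(2,2)=2/25: -0.0800 × log₂(0.0800) = 0.2915
  p(2,3)=1/50: -0.0200 × log₂(0.0200) = 0.1129
  p(3,0)=1/10: -0.1000 × log₂(0.1000) = 0.3322
  p(3,1)=1/50: -0.0200 × log₂(0.0200) = 0.1129
  p(3,2)=2/25: -0.0800 × log₂(0.0800) = 0.2915
  p(3,3)=1/10: -0.1000 × log₂(0.1000) = 0.3322
H(X,Y) = 3.8298 bits


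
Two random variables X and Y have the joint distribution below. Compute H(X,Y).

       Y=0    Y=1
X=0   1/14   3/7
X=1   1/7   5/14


H(X,Y) = -Σ p(x,y) log₂ p(x,y)
  p(0,0)=1/14: -0.0714 × log₂(0.0714) = 0.2720
  p(0,1)=3/7: -0.4286 × log₂(0.4286) = 0.5239
  p(1,0)=1/7: -0.1429 × log₂(0.1429) = 0.4011
  p(1,1)=5/14: -0.3571 × log₂(0.3571) = 0.5305
H(X,Y) = 1.7274 bits


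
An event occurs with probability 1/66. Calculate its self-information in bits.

Information content I(x) = -log₂(p(x))
I = -log₂(1/66) = -log₂(0.0152)
I = 6.0444 bits


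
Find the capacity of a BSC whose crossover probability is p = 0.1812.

For BSC with error probability p:
C = 1 - H(p) where H(p) is binary entropy
H(0.1812) = -0.1812 × log₂(0.1812) - 0.8188 × log₂(0.8188)
H(p) = 0.6827
C = 1 - 0.6827 = 0.3173 bits/use


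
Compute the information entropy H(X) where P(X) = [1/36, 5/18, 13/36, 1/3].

H(X) = -Σ p(x) log₂ p(x)
  -1/36 × log₂(1/36) = 0.1436
  -5/18 × log₂(5/18) = 0.5133
  -13/36 × log₂(13/36) = 0.5306
  -1/3 × log₂(1/3) = 0.5283
H(X) = 1.7159 bits


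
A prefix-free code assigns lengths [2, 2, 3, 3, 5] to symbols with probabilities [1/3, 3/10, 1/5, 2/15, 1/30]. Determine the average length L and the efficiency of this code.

Average length L = Σ p_i × l_i = 2.4333 bits
Entropy H = 2.0649 bits
Efficiency η = H/L × 100% = 84.86%


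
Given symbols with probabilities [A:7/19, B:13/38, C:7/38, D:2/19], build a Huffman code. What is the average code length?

Huffman tree construction:
Combine smallest probabilities repeatedly
Resulting codes:
  A: 0 (length 1)
  B: 11 (length 2)
  C: 101 (length 3)
  D: 100 (length 3)
Average length = Σ p(s) × length(s) = 1.9211 bits


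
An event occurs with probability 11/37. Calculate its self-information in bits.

Information content I(x) = -log₂(p(x))
I = -log₂(11/37) = -log₂(0.2973)
I = 1.7500 bits


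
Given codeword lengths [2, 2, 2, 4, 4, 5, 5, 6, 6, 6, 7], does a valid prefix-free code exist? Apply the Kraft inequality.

Kraft inequality: Σ 2^(-l_i) ≤ 1 for prefix-free code
Calculating: 2^(-2) + 2^(-2) + 2^(-2) + 2^(-4) + 2^(-4) + 2^(-5) + 2^(-5) + 2^(-6) + 2^(-6) + 2^(-6) + 2^(-7)
= 0.25 + 0.25 + 0.25 + 0.0625 + 0.0625 + 0.03125 + 0.03125 + 0.015625 + 0.015625 + 0.015625 + 0.0078125
= 0.9922
Since 0.9922 ≤ 1, prefix-free code exists


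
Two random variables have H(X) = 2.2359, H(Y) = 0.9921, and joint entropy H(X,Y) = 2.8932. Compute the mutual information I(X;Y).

I(X;Y) = H(X) + H(Y) - H(X,Y)
I(X;Y) = 2.2359 + 0.9921 - 2.8932 = 0.3348 bits


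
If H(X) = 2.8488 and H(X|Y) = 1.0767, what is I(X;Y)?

I(X;Y) = H(X) - H(X|Y)
I(X;Y) = 2.8488 - 1.0767 = 1.7721 bits


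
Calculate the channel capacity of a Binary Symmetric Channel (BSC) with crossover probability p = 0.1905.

For BSC with error probability p:
C = 1 - H(p) where H(p) is binary entropy
H(0.1905) = -0.1905 × log₂(0.1905) - 0.8095 × log₂(0.8095)
H(p) = 0.7025
C = 1 - 0.7025 = 0.2975 bits/use


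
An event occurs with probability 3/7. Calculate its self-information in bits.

Information content I(x) = -log₂(p(x))
I = -log₂(3/7) = -log₂(0.4286)
I = 1.2224 bits


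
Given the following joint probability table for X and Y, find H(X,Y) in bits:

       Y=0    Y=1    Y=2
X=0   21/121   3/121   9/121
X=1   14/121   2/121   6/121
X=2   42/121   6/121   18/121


H(X,Y) = -Σ p(x,y) log₂ p(x,y)
  p(0,0)=21/121: -0.1736 × log₂(0.1736) = 0.4385
  p(0,1)=3/121: -0.0248 × log₂(0.0248) = 0.1322
  p(0,2)=9/121: -0.0744 × log₂(0.0744) = 0.2788
  p(1,0)=14/121: -0.1157 × log₂(0.1157) = 0.3600
  p(1,1)=2/121: -0.0165 × log₂(0.0165) = 0.0978
  p(1,2)=6/121: -0.0496 × log₂(0.0496) = 0.2149
  p(2,0)=42/121: -0.3471 × log₂(0.3471) = 0.5299
  p(2,1)=6/121: -0.0496 × log₂(0.0496) = 0.2149
  p(2,2)=18/121: -0.1488 × log₂(0.1488) = 0.4089
H(X,Y) = 2.6760 bits


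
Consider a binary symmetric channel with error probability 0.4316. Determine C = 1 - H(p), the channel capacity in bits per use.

For BSC with error probability p:
C = 1 - H(p) where H(p) is binary entropy
H(0.4316) = -0.4316 × log₂(0.4316) - 0.5684 × log₂(0.5684)
H(p) = 0.9865
C = 1 - 0.9865 = 0.0135 bits/use


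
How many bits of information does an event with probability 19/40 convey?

Information content I(x) = -log₂(p(x))
I = -log₂(19/40) = -log₂(0.4750)
I = 1.0740 bits


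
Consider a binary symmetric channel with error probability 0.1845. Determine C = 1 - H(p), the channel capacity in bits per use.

For BSC with error probability p:
C = 1 - H(p) where H(p) is binary entropy
H(0.1845) = -0.1845 × log₂(0.1845) - 0.8155 × log₂(0.8155)
H(p) = 0.6898
C = 1 - 0.6898 = 0.3102 bits/use


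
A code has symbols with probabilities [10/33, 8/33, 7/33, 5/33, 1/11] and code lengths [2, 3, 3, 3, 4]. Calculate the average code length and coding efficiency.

Average length L = Σ p_i × l_i = 2.7879 bits
Entropy H = 2.2191 bits
Efficiency η = H/L × 100% = 79.60%


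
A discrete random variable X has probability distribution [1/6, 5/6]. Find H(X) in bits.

H(X) = -Σ p(x) log₂ p(x)
  -1/6 × log₂(1/6) = 0.4308
  -5/6 × log₂(5/6) = 0.2192
H(X) = 0.6500 bits


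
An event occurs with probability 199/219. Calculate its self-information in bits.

Information content I(x) = -log₂(p(x))
I = -log₂(199/219) = -log₂(0.9087)
I = 0.1382 bits


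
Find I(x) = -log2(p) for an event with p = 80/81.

Information content I(x) = -log₂(p(x))
I = -log₂(80/81) = -log₂(0.9877)
I = 0.0179 bits


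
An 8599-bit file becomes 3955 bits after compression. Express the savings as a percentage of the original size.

Space savings = (1 - Compressed/Original) × 100%
= (1 - 3955/8599) × 100%
= 54.01%


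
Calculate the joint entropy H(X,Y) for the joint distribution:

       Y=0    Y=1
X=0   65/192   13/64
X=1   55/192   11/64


H(X,Y) = -Σ p(x,y) log₂ p(x,y)
  p(0,0)=65/192: -0.3385 × log₂(0.3385) = 0.5290
  p(0,1)=13/64: -0.2031 × log₂(0.2031) = 0.4671
  p(1,0)=55/192: -0.2865 × log₂(0.2865) = 0.5167
  p(1,1)=11/64: -0.1719 × log₂(0.1719) = 0.4367
H(X,Y) = 1.9494 bits


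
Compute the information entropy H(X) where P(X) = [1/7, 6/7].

H(X) = -Σ p(x) log₂ p(x)
  -1/7 × log₂(1/7) = 0.4011
  -6/7 × log₂(6/7) = 0.1906
H(X) = 0.5917 bits


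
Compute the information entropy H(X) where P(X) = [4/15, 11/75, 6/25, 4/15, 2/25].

H(X) = -Σ p(x) log₂ p(x)
  -4/15 × log₂(4/15) = 0.5085
  -11/75 × log₂(11/75) = 0.4062
  -6/25 × log₂(6/25) = 0.4941
  -4/15 × log₂(4/15) = 0.5085
  -2/25 × log₂(2/25) = 0.2915
H(X) = 2.2088 bits


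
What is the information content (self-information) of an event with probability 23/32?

Information content I(x) = -log₂(p(x))
I = -log₂(23/32) = -log₂(0.7188)
I = 0.4764 bits


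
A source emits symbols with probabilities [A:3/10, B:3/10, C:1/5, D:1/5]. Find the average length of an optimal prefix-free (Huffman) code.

Huffman tree construction:
Combine smallest probabilities repeatedly
Resulting codes:
  A: 10 (length 2)
  B: 11 (length 2)
  C: 00 (length 2)
  D: 01 (length 2)
Average length = Σ p(s) × length(s) = 2.0000 bits


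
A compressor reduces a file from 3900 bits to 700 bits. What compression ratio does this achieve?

Compression ratio = Original / Compressed
= 3900 / 700 = 5.57:1


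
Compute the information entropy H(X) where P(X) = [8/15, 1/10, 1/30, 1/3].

H(X) = -Σ p(x) log₂ p(x)
  -8/15 × log₂(8/15) = 0.4837
  -1/10 × log₂(1/10) = 0.3322
  -1/30 × log₂(1/30) = 0.1636
  -1/3 × log₂(1/3) = 0.5283
H(X) = 1.5078 bits


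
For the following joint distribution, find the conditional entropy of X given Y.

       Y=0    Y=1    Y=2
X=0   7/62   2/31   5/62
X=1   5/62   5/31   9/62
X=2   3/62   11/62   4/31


H(X|Y) = Σ_y p(y) H(X|Y=y)
  p(Y=0) = 15/62, H(X|Y=0) = 1.5058
  p(Y=1) = 25/62, H(X|Y=1) = 1.4729
  p(Y=2) = 11/31, H(X|Y=2) = 1.5440
H(X|Y) = 0.2419×1.5058 + 0.4032×1.4729 + 0.3548×1.5440 = 1.5061 bits


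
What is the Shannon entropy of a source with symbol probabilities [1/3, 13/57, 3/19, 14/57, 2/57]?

H(X) = -Σ p(x) log₂ p(x)
  -1/3 × log₂(1/3) = 0.5283
  -13/57 × log₂(13/57) = 0.4863
  -3/19 × log₂(3/19) = 0.4205
  -14/57 × log₂(14/57) = 0.4975
  -2/57 × log₂(2/57) = 0.1696
H(X) = 2.1022 bits


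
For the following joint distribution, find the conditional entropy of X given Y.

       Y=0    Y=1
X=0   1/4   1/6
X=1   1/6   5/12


H(X|Y) = Σ_y p(y) H(X|Y=y)
  p(Y=0) = 5/12, H(X|Y=0) = 0.9710
  p(Y=1) = 7/12, H(X|Y=1) = 0.8631
H(X|Y) = 0.4167×0.9710 + 0.5833×0.8631 = 0.9080 bits


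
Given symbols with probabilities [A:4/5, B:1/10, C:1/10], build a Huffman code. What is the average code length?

Huffman tree construction:
Combine smallest probabilities repeatedly
Resulting codes:
  A: 1 (length 1)
  B: 00 (length 2)
  C: 01 (length 2)
Average length = Σ p(s) × length(s) = 1.2000 bits


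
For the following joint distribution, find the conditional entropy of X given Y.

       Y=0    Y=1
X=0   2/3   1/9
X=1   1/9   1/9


H(X|Y) = Σ_y p(y) H(X|Y=y)
  p(Y=0) = 7/9, H(X|Y=0) = 0.5917
  p(Y=1) = 2/9, H(X|Y=1) = 1.0000
H(X|Y) = 0.7778×0.5917 + 0.2222×1.0000 = 0.6824 bits


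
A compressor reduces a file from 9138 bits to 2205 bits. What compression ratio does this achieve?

Compression ratio = Original / Compressed
= 9138 / 2205 = 4.14:1


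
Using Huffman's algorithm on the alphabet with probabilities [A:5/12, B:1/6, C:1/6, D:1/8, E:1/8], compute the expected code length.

Huffman tree construction:
Combine smallest probabilities repeatedly
Resulting codes:
  A: 0 (length 1)
  B: 110 (length 3)
  C: 111 (length 3)
  D: 100 (length 3)
  E: 101 (length 3)
Average length = Σ p(s) × length(s) = 2.1667 bits


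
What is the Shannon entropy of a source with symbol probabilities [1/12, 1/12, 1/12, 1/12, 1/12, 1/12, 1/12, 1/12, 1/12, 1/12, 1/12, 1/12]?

H(X) = -Σ p(x) log₂ p(x)
  -1/12 × log₂(1/12) = 0.2987
  -1/12 × log₂(1/12) = 0.2987
  -1/12 × log₂(1/12) = 0.2987
  -1/12 × log₂(1/12) = 0.2987
  -1/12 × log₂(1/12) = 0.2987
  -1/12 × log₂(1/12) = 0.2987
  -1/12 × log₂(1/12) = 0.2987
  -1/12 × log₂(1/12) = 0.2987
  -1/12 × log₂(1/12) = 0.2987
  -1/12 × log₂(1/12) = 0.2987
  -1/12 × log₂(1/12) = 0.2987
  -1/12 × log₂(1/12) = 0.2987
H(X) = 3.5850 bits


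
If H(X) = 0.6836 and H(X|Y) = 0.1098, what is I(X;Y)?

I(X;Y) = H(X) - H(X|Y)
I(X;Y) = 0.6836 - 0.1098 = 0.5738 bits


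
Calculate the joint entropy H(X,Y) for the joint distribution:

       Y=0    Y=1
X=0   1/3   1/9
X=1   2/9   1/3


H(X,Y) = -Σ p(x,y) log₂ p(x,y)
  p(0,0)=1/3: -0.3333 × log₂(0.3333) = 0.5283
  p(0,1)=1/9: -0.1111 × log₂(0.1111) = 0.3522
  p(1,0)=2/9: -0.2222 × log₂(0.2222) = 0.4822
  p(1,1)=1/3: -0.3333 × log₂(0.3333) = 0.5283
H(X,Y) = 1.8911 bits


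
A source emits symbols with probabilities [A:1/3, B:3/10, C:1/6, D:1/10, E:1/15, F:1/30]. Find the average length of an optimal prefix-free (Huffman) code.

Huffman tree construction:
Combine smallest probabilities repeatedly
Resulting codes:
  A: 11 (length 2)
  B: 10 (length 2)
  C: 00 (length 2)
  D: 010 (length 3)
  E: 0111 (length 4)
  F: 0110 (length 4)
Average length = Σ p(s) × length(s) = 2.3000 bits


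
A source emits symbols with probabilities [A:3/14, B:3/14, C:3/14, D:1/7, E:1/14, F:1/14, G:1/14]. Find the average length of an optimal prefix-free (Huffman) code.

Huffman tree construction:
Combine smallest probabilities repeatedly
Resulting codes:
  A: 111 (length 3)
  B: 00 (length 2)
  C: 01 (length 2)
  D: 101 (length 3)
  E: 1100 (length 4)
  F: 1101 (length 4)
  G: 100 (length 3)
Average length = Σ p(s) × length(s) = 2.7143 bits


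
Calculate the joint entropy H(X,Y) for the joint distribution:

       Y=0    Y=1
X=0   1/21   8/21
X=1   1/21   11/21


H(X,Y) = -Σ p(x,y) log₂ p(x,y)
  p(0,0)=1/21: -0.0476 × log₂(0.0476) = 0.2092
  p(0,1)=8/21: -0.3810 × log₂(0.3810) = 0.5304
  p(1,0)=1/21: -0.0476 × log₂(0.0476) = 0.2092
  p(1,1)=11/21: -0.5238 × log₂(0.5238) = 0.4887
H(X,Y) = 1.4374 bits


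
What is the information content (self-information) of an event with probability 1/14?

Information content I(x) = -log₂(p(x))
I = -log₂(1/14) = -log₂(0.0714)
I = 3.8074 bits


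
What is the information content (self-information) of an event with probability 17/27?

Information content I(x) = -log₂(p(x))
I = -log₂(17/27) = -log₂(0.6296)
I = 0.6674 bits


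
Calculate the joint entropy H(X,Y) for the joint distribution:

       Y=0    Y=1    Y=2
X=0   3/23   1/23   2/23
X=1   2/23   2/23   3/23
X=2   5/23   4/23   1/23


H(X,Y) = -Σ p(x,y) log₂ p(x,y)
  p(0,0)=3/23: -0.1304 × log₂(0.1304) = 0.3833
  p(0,1)=1/23: -0.0435 × log₂(0.0435) = 0.1967
  p(0,2)=2/23: -0.0870 × log₂(0.0870) = 0.3064
  p(1,0)=2/23: -0.0870 × log₂(0.0870) = 0.3064
  p(1,1)=2/23: -0.0870 × log₂(0.0870) = 0.3064
  p(1,2)=3/23: -0.1304 × log₂(0.1304) = 0.3833
  p(2,0)=5/23: -0.2174 × log₂(0.2174) = 0.4786
  p(2,1)=4/23: -0.1739 × log₂(0.1739) = 0.4389
  p(2,2)=1/23: -0.0435 × log₂(0.0435) = 0.1967
H(X,Y) = 2.9966 bits


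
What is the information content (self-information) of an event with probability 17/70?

Information content I(x) = -log₂(p(x))
I = -log₂(17/70) = -log₂(0.2429)
I = 2.0418 bits


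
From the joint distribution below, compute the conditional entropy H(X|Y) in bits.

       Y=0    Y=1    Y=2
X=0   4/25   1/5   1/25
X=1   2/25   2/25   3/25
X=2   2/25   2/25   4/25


H(X|Y) = Σ_y p(y) H(X|Y=y)
  p(Y=0) = 8/25, H(X|Y=0) = 1.5000
  p(Y=1) = 9/25, H(X|Y=1) = 1.4355
  p(Y=2) = 8/25, H(X|Y=2) = 1.4056
H(X|Y) = 0.3200×1.5000 + 0.3600×1.4355 + 0.3200×1.4056 = 1.4466 bits


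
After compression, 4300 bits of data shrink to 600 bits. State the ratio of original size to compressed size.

Compression ratio = Original / Compressed
= 4300 / 600 = 7.17:1


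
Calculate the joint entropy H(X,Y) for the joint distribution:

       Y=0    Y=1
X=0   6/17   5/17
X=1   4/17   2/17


H(X,Y) = -Σ p(x,y) log₂ p(x,y)
  p(0,0)=6/17: -0.3529 × log₂(0.3529) = 0.5303
  p(0,1)=5/17: -0.2941 × log₂(0.2941) = 0.5193
  p(1,0)=4/17: -0.2353 × log₂(0.2353) = 0.4912
  p(1,1)=2/17: -0.1176 × log₂(0.1176) = 0.3632
H(X,Y) = 1.9040 bits


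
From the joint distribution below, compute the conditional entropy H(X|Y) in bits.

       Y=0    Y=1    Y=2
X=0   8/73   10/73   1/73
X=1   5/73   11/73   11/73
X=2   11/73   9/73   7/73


H(X|Y) = Σ_y p(y) H(X|Y=y)
  p(Y=0) = 24/73, H(X|Y=0) = 1.5157
  p(Y=1) = 30/73, H(X|Y=1) = 1.5801
  p(Y=2) = 19/73, H(X|Y=2) = 1.2108
H(X|Y) = 0.3288×1.5157 + 0.4110×1.5801 + 0.2603×1.2108 = 1.4628 bits


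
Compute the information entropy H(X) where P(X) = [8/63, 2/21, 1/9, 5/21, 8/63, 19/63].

H(X) = -Σ p(x) log₂ p(x)
  -8/63 × log₂(8/63) = 0.3781
  -2/21 × log₂(2/21) = 0.3231
  -1/9 × log₂(1/9) = 0.3522
  -5/21 × log₂(5/21) = 0.4929
  -8/63 × log₂(8/63) = 0.3781
  -19/63 × log₂(19/63) = 0.5216
H(X) = 2.4459 bits


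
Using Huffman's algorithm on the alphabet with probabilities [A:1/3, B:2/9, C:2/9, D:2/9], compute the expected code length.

Huffman tree construction:
Combine smallest probabilities repeatedly
Resulting codes:
  A: 11 (length 2)
  B: 00 (length 2)
  C: 01 (length 2)
  D: 10 (length 2)
Average length = Σ p(s) × length(s) = 2.0000 bits


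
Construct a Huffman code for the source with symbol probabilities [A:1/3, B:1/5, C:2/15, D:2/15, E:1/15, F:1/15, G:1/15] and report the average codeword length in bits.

Huffman tree construction:
Combine smallest probabilities repeatedly
Resulting codes:
  A: 11 (length 2)
  B: 00 (length 2)
  C: 011 (length 3)
  D: 100 (length 3)
  E: 1010 (length 4)
  F: 1011 (length 4)
  G: 010 (length 3)
Average length = Σ p(s) × length(s) = 2.6000 bits


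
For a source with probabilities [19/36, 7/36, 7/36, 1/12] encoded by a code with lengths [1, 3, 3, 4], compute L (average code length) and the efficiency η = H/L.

Average length L = Σ p_i × l_i = 2.0278 bits
Entropy H = 1.7041 bits
Efficiency η = H/L × 100% = 84.04%


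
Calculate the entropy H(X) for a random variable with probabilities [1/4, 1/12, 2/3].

H(X) = -Σ p(x) log₂ p(x)
  -1/4 × log₂(1/4) = 0.5000
  -1/12 × log₂(1/12) = 0.2987
  -2/3 × log₂(2/3) = 0.3900
H(X) = 1.1887 bits


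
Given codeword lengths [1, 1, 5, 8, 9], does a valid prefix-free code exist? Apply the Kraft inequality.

Kraft inequality: Σ 2^(-l_i) ≤ 1 for prefix-free code
Calculating: 2^(-1) + 2^(-1) + 2^(-5) + 2^(-8) + 2^(-9)
= 0.5 + 0.5 + 0.03125 + 0.00390625 + 0.001953125
= 1.0371
Since 1.0371 > 1, prefix-free code does not exist


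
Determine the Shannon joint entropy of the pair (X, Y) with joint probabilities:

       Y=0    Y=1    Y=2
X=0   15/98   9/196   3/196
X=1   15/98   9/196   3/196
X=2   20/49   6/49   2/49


H(X,Y) = -Σ p(x,y) log₂ p(x,y)
  p(0,0)=15/98: -0.1531 × log₂(0.1531) = 0.4145
  p(0,1)=9/196: -0.0459 × log₂(0.0459) = 0.2041
  p(0,2)=3/196: -0.0153 × log₂(0.0153) = 0.0923
  p(1,0)=15/98: -0.1531 × log₂(0.1531) = 0.4145
  p(1,1)=9/196: -0.0459 × log₂(0.0459) = 0.2041
  p(1,2)=3/196: -0.0153 × log₂(0.0153) = 0.0923
  p(2,0)=20/49: -0.4082 × log₂(0.4082) = 0.5277
  p(2,1)=6/49: -0.1224 × log₂(0.1224) = 0.3710
  p(2,2)=2/49: -0.0408 × log₂(0.0408) = 0.1884
H(X,Y) = 2.5087 bits


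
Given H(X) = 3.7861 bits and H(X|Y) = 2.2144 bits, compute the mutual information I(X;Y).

I(X;Y) = H(X) - H(X|Y)
I(X;Y) = 3.7861 - 2.2144 = 1.5717 bits


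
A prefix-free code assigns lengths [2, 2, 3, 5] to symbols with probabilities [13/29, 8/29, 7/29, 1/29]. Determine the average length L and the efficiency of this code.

Average length L = Σ p_i × l_i = 2.3448 bits
Entropy H = 1.6939 bits
Efficiency η = H/L × 100% = 72.24%


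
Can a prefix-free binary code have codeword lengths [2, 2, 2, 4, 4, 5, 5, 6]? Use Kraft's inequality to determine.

Kraft inequality: Σ 2^(-l_i) ≤ 1 for prefix-free code
Calculating: 2^(-2) + 2^(-2) + 2^(-2) + 2^(-4) + 2^(-4) + 2^(-5) + 2^(-5) + 2^(-6)
= 0.25 + 0.25 + 0.25 + 0.0625 + 0.0625 + 0.03125 + 0.03125 + 0.015625
= 0.9531
Since 0.9531 ≤ 1, prefix-free code exists


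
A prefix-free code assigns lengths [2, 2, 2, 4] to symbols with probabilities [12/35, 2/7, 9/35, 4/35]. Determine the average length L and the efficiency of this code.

Average length L = Σ p_i × l_i = 2.2286 bits
Entropy H = 1.9073 bits
Efficiency η = H/L × 100% = 85.59%


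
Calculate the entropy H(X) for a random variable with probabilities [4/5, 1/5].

H(X) = -Σ p(x) log₂ p(x)
  -4/5 × log₂(4/5) = 0.2575
  -1/5 × log₂(1/5) = 0.4644
H(X) = 0.7219 bits


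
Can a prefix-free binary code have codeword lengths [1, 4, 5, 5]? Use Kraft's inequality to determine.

Kraft inequality: Σ 2^(-l_i) ≤ 1 for prefix-free code
Calculating: 2^(-1) + 2^(-4) + 2^(-5) + 2^(-5)
= 0.5 + 0.0625 + 0.03125 + 0.03125
= 0.6250
Since 0.6250 ≤ 1, prefix-free code exists


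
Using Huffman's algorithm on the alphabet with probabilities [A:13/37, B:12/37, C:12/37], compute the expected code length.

Huffman tree construction:
Combine smallest probabilities repeatedly
Resulting codes:
  A: 0 (length 1)
  B: 10 (length 2)
  C: 11 (length 2)
Average length = Σ p(s) × length(s) = 1.6486 bits


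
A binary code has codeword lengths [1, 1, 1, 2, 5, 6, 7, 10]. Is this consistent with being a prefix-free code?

Kraft inequality: Σ 2^(-l_i) ≤ 1 for prefix-free code
Calculating: 2^(-1) + 2^(-1) + 2^(-1) + 2^(-2) + 2^(-5) + 2^(-6) + 2^(-7) + 2^(-10)
= 0.5 + 0.5 + 0.5 + 0.25 + 0.03125 + 0.015625 + 0.0078125 + 0.0009765625
= 1.8057
Since 1.8057 > 1, prefix-free code does not exist


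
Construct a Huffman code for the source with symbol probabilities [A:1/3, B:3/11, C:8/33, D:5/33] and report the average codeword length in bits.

Huffman tree construction:
Combine smallest probabilities repeatedly
Resulting codes:
  A: 11 (length 2)
  B: 10 (length 2)
  C: 01 (length 2)
  D: 00 (length 2)
Average length = Σ p(s) × length(s) = 2.0000 bits


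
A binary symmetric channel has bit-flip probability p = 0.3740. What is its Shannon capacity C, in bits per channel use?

For BSC with error probability p:
C = 1 - H(p) where H(p) is binary entropy
H(0.3740) = -0.3740 × log₂(0.3740) - 0.6260 × log₂(0.6260)
H(p) = 0.9537
C = 1 - 0.9537 = 0.0463 bits/use


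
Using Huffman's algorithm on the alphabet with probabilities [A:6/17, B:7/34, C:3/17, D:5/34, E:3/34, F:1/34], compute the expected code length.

Huffman tree construction:
Combine smallest probabilities repeatedly
Resulting codes:
  A: 11 (length 2)
  B: 01 (length 2)
  C: 00 (length 2)
  D: 101 (length 3)
  E: 1001 (length 4)
  F: 1000 (length 4)
Average length = Σ p(s) × length(s) = 2.3824 bits


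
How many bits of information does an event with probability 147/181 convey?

Information content I(x) = -log₂(p(x))
I = -log₂(147/181) = -log₂(0.8122)
I = 0.3002 bits


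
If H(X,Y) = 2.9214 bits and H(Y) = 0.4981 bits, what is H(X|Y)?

Chain rule: H(X,Y) = H(X|Y) + H(Y)
H(X|Y) = H(X,Y) - H(Y) = 2.9214 - 0.4981 = 2.4233 bits


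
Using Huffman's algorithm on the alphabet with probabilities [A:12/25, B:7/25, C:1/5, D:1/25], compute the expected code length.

Huffman tree construction:
Combine smallest probabilities repeatedly
Resulting codes:
  A: 0 (length 1)
  B: 11 (length 2)
  C: 101 (length 3)
  D: 100 (length 3)
Average length = Σ p(s) × length(s) = 1.7600 bits


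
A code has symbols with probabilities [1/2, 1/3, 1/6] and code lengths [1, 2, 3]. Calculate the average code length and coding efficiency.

Average length L = Σ p_i × l_i = 1.6667 bits
Entropy H = 1.4591 bits
Efficiency η = H/L × 100% = 87.55%


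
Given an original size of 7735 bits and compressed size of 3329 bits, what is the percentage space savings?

Space savings = (1 - Compressed/Original) × 100%
= (1 - 3329/7735) × 100%
= 56.96%


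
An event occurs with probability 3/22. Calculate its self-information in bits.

Information content I(x) = -log₂(p(x))
I = -log₂(3/22) = -log₂(0.1364)
I = 2.8745 bits


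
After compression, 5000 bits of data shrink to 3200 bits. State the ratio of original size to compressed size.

Compression ratio = Original / Compressed
= 5000 / 3200 = 1.56:1


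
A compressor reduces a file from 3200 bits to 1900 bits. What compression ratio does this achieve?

Compression ratio = Original / Compressed
= 3200 / 1900 = 1.68:1


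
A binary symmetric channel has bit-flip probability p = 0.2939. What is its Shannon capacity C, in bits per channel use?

For BSC with error probability p:
C = 1 - H(p) where H(p) is binary entropy
H(0.2939) = -0.2939 × log₂(0.2939) - 0.7061 × log₂(0.7061)
H(p) = 0.8737
C = 1 - 0.8737 = 0.1263 bits/use


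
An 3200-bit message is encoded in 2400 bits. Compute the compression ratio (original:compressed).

Compression ratio = Original / Compressed
= 3200 / 2400 = 1.33:1


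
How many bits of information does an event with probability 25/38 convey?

Information content I(x) = -log₂(p(x))
I = -log₂(25/38) = -log₂(0.6579)
I = 0.6041 bits


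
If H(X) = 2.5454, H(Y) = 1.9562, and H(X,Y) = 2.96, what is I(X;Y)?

I(X;Y) = H(X) + H(Y) - H(X,Y)
I(X;Y) = 2.5454 + 1.9562 - 2.96 = 1.5416 bits


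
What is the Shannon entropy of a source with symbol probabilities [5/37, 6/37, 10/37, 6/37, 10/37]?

H(X) = -Σ p(x) log₂ p(x)
  -5/37 × log₂(5/37) = 0.3902
  -6/37 × log₂(6/37) = 0.4256
  -10/37 × log₂(10/37) = 0.5101
  -6/37 × log₂(6/37) = 0.4256
  -10/37 × log₂(10/37) = 0.5101
H(X) = 2.2617 bits


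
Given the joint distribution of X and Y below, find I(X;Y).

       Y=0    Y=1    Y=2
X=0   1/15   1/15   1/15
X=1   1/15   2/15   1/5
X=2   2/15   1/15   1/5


H(X) = 1.5219, H(Y) = 1.5301, H(X,Y) = 3.0062
I(X;Y) = H(X) + H(Y) - H(X,Y) = 0.0458 bits


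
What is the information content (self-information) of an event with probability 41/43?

Information content I(x) = -log₂(p(x))
I = -log₂(41/43) = -log₂(0.9535)
I = 0.0687 bits


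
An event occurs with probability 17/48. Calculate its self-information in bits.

Information content I(x) = -log₂(p(x))
I = -log₂(17/48) = -log₂(0.3542)
I = 1.4975 bits


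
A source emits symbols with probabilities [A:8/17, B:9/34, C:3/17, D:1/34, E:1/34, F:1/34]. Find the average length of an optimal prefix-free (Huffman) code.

Huffman tree construction:
Combine smallest probabilities repeatedly
Resulting codes:
  A: 0 (length 1)
  B: 10 (length 2)
  C: 111 (length 3)
  D: 11010 (length 5)
  E: 11011 (length 5)
  F: 1100 (length 4)
Average length = Σ p(s) × length(s) = 1.9412 bits


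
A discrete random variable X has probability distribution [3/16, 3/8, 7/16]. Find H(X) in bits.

H(X) = -Σ p(x) log₂ p(x)
  -3/16 × log₂(3/16) = 0.4528
  -3/8 × log₂(3/8) = 0.5306
  -7/16 × log₂(7/16) = 0.5218
H(X) = 1.5052 bits


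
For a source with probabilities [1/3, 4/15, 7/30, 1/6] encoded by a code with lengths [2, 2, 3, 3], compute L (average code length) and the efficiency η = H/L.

Average length L = Σ p_i × l_i = 2.4000 bits
Entropy H = 1.9575 bits
Efficiency η = H/L × 100% = 81.56%


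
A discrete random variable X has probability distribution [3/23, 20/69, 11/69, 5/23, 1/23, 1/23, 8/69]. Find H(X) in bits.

H(X) = -Σ p(x) log₂ p(x)
  -3/23 × log₂(3/23) = 0.3833
  -20/69 × log₂(20/69) = 0.5179
  -11/69 × log₂(11/69) = 0.4223
  -5/23 × log₂(5/23) = 0.4786
  -1/23 × log₂(1/23) = 0.1967
  -1/23 × log₂(1/23) = 0.1967
  -8/69 × log₂(8/69) = 0.3604
H(X) = 2.5558 bits


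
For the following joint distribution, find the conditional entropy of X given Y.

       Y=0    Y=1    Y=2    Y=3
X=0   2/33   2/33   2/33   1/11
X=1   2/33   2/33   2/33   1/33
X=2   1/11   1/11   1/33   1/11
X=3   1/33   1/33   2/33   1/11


H(X|Y) = Σ_y p(y) H(X|Y=y)
  p(Y=0) = 8/33, H(X|Y=0) = 1.9056
  p(Y=1) = 8/33, H(X|Y=1) = 1.9056
  p(Y=2) = 7/33, H(X|Y=2) = 1.9502
  p(Y=3) = 10/33, H(X|Y=3) = 1.8955
H(X|Y) = 0.2424×1.9056 + 0.2424×1.9056 + 0.2121×1.9502 + 0.3030×1.8955 = 1.9120 bits


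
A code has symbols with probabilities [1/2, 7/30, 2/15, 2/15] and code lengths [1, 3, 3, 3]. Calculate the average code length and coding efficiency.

Average length L = Σ p_i × l_i = 2.0000 bits
Entropy H = 1.7651 bits
Efficiency η = H/L × 100% = 88.25%


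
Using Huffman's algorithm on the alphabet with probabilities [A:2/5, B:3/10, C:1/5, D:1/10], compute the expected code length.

Huffman tree construction:
Combine smallest probabilities repeatedly
Resulting codes:
  A: 0 (length 1)
  B: 10 (length 2)
  C: 111 (length 3)
  D: 110 (length 3)
Average length = Σ p(s) × length(s) = 1.9000 bits


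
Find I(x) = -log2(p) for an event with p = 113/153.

Information content I(x) = -log₂(p(x))
I = -log₂(113/153) = -log₂(0.7386)
I = 0.4372 bits


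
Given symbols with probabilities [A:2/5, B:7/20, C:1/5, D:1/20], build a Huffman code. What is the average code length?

Huffman tree construction:
Combine smallest probabilities repeatedly
Resulting codes:
  A: 0 (length 1)
  B: 11 (length 2)
  C: 101 (length 3)
  D: 100 (length 3)
Average length = Σ p(s) × length(s) = 1.8500 bits


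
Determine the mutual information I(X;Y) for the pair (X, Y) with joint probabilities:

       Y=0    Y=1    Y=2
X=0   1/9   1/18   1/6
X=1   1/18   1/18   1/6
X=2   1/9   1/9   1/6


H(X) = 1.5715, H(Y) = 1.4955, H(X,Y) = 3.0441
I(X;Y) = H(X) + H(Y) - H(X,Y) = 0.0230 bits


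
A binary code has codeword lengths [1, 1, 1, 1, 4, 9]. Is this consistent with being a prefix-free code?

Kraft inequality: Σ 2^(-l_i) ≤ 1 for prefix-free code
Calculating: 2^(-1) + 2^(-1) + 2^(-1) + 2^(-1) + 2^(-4) + 2^(-9)
= 0.5 + 0.5 + 0.5 + 0.5 + 0.0625 + 0.001953125
= 2.0645
Since 2.0645 > 1, prefix-free code does not exist


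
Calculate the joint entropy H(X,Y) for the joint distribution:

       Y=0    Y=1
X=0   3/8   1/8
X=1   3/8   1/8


H(X,Y) = -Σ p(x,y) log₂ p(x,y)
  p(0,0)=3/8: -0.3750 × log₂(0.3750) = 0.5306
  p(0,1)=1/8: -0.1250 × log₂(0.1250) = 0.3750
  p(1,0)=3/8: -0.3750 × log₂(0.3750) = 0.5306
  p(1,1)=1/8: -0.1250 × log₂(0.1250) = 0.3750
H(X,Y) = 1.8113 bits


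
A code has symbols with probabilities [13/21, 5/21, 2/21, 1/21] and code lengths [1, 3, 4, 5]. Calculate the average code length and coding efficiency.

Average length L = Σ p_i × l_i = 1.9524 bits
Entropy H = 1.4535 bits
Efficiency η = H/L × 100% = 74.45%


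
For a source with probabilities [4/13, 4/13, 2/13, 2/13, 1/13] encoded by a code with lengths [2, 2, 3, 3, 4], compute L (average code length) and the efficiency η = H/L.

Average length L = Σ p_i × l_i = 2.4615 bits
Entropy H = 2.1620 bits
Efficiency η = H/L × 100% = 87.83%


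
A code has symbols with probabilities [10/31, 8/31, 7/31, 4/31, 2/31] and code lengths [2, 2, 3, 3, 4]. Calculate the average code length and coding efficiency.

Average length L = Σ p_i × l_i = 2.4839 bits
Entropy H = 2.1519 bits
Efficiency η = H/L × 100% = 86.64%


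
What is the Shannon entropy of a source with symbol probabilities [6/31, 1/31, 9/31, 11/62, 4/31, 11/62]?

H(X) = -Σ p(x) log₂ p(x)
  -6/31 × log₂(6/31) = 0.4586
  -1/31 × log₂(1/31) = 0.1598
  -9/31 × log₂(9/31) = 0.5180
  -11/62 × log₂(11/62) = 0.4426
  -4/31 × log₂(4/31) = 0.3812
  -11/62 × log₂(11/62) = 0.4426
H(X) = 2.4028 bits


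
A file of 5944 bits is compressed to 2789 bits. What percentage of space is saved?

Space savings = (1 - Compressed/Original) × 100%
= (1 - 2789/5944) × 100%
= 53.08%


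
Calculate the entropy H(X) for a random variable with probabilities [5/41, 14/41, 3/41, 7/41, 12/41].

H(X) = -Σ p(x) log₂ p(x)
  -5/41 × log₂(5/41) = 0.3702
  -14/41 × log₂(14/41) = 0.5293
  -3/41 × log₂(3/41) = 0.2760
  -7/41 × log₂(7/41) = 0.4354
  -12/41 × log₂(12/41) = 0.5188
H(X) = 2.1298 bits


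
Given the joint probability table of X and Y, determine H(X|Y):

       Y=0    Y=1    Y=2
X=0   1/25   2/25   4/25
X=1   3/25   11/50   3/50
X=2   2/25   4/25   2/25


H(X|Y) = Σ_y p(y) H(X|Y=y)
  p(Y=0) = 6/25, H(X|Y=0) = 1.4591
  p(Y=1) = 23/50, H(X|Y=1) = 1.4777
  p(Y=2) = 3/10, H(X|Y=2) = 1.4566
H(X|Y) = 0.2400×1.4591 + 0.4600×1.4777 + 0.3000×1.4566 = 1.4669 bits


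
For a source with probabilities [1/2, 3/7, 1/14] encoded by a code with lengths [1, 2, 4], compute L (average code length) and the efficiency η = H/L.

Average length L = Σ p_i × l_i = 1.6429 bits
Entropy H = 1.2958 bits
Efficiency η = H/L × 100% = 78.88%


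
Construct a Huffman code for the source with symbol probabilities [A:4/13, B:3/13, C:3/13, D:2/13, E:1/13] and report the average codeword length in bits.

Huffman tree construction:
Combine smallest probabilities repeatedly
Resulting codes:
  A: 11 (length 2)
  B: 00 (length 2)
  C: 01 (length 2)
  D: 101 (length 3)
  E: 100 (length 3)
Average length = Σ p(s) × length(s) = 2.2308 bits


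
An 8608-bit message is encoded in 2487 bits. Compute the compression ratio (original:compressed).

Compression ratio = Original / Compressed
= 8608 / 2487 = 3.46:1


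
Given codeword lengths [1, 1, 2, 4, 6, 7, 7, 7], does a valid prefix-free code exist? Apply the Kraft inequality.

Kraft inequality: Σ 2^(-l_i) ≤ 1 for prefix-free code
Calculating: 2^(-1) + 2^(-1) + 2^(-2) + 2^(-4) + 2^(-6) + 2^(-7) + 2^(-7) + 2^(-7)
= 0.5 + 0.5 + 0.25 + 0.0625 + 0.015625 + 0.0078125 + 0.0078125 + 0.0078125
= 1.3516
Since 1.3516 > 1, prefix-free code does not exist


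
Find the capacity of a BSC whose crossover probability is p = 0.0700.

For BSC with error probability p:
C = 1 - H(p) where H(p) is binary entropy
H(0.0700) = -0.0700 × log₂(0.0700) - 0.9300 × log₂(0.9300)
H(p) = 0.3659
C = 1 - 0.3659 = 0.6341 bits/use


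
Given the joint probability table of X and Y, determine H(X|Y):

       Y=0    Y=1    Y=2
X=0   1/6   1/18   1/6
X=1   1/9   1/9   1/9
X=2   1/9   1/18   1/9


H(X|Y) = Σ_y p(y) H(X|Y=y)
  p(Y=0) = 7/18, H(X|Y=0) = 1.5567
  p(Y=1) = 2/9, H(X|Y=1) = 1.5000
  p(Y=2) = 7/18, H(X|Y=2) = 1.5567
H(X|Y) = 0.3889×1.5567 + 0.2222×1.5000 + 0.3889×1.5567 = 1.5441 bits


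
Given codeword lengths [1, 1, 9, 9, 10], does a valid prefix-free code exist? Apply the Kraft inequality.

Kraft inequality: Σ 2^(-l_i) ≤ 1 for prefix-free code
Calculating: 2^(-1) + 2^(-1) + 2^(-9) + 2^(-9) + 2^(-10)
= 0.5 + 0.5 + 0.001953125 + 0.001953125 + 0.0009765625
= 1.0049
Since 1.0049 > 1, prefix-free code does not exist


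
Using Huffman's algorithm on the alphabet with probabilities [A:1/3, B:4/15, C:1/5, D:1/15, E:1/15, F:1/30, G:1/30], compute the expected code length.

Huffman tree construction:
Combine smallest probabilities repeatedly
Resulting codes:
  A: 11 (length 2)
  B: 10 (length 2)
  C: 00 (length 2)
  D: 0110 (length 4)
  E: 0111 (length 4)
  F: 0100 (length 4)
  G: 0101 (length 4)
Average length = Σ p(s) × length(s) = 2.4000 bits


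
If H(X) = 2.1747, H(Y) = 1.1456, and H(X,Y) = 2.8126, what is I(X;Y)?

I(X;Y) = H(X) + H(Y) - H(X,Y)
I(X;Y) = 2.1747 + 1.1456 - 2.8126 = 0.5077 bits


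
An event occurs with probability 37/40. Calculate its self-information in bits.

Information content I(x) = -log₂(p(x))
I = -log₂(37/40) = -log₂(0.9250)
I = 0.1125 bits


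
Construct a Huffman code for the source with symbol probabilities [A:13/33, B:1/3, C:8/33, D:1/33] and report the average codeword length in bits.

Huffman tree construction:
Combine smallest probabilities repeatedly
Resulting codes:
  A: 0 (length 1)
  B: 11 (length 2)
  C: 101 (length 3)
  D: 100 (length 3)
Average length = Σ p(s) × length(s) = 1.8788 bits


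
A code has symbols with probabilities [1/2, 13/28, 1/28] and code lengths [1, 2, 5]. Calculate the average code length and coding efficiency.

Average length L = Σ p_i × l_i = 1.6071 bits
Entropy H = 1.1856 bits
Efficiency η = H/L × 100% = 73.77%


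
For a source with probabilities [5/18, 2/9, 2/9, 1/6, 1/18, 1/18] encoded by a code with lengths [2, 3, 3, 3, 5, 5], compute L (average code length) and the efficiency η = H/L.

Average length L = Σ p_i × l_i = 2.9444 bits
Entropy H = 2.3719 bits
Efficiency η = H/L × 100% = 80.55%


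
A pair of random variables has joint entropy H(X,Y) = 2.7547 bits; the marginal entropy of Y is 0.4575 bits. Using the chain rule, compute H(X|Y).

Chain rule: H(X,Y) = H(X|Y) + H(Y)
H(X|Y) = H(X,Y) - H(Y) = 2.7547 - 0.4575 = 2.2972 bits


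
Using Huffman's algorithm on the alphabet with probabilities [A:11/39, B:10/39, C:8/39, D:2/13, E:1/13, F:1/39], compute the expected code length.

Huffman tree construction:
Combine smallest probabilities repeatedly
Resulting codes:
  A: 11 (length 2)
  B: 01 (length 2)
  C: 00 (length 2)
  D: 101 (length 3)
  E: 1001 (length 4)
  F: 1000 (length 4)
Average length = Σ p(s) × length(s) = 2.3590 bits


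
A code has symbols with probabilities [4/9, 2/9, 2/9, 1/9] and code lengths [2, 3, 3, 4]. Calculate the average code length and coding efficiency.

Average length L = Σ p_i × l_i = 2.6667 bits
Entropy H = 1.8366 bits
Efficiency η = H/L × 100% = 68.87%


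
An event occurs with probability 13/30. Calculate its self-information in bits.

Information content I(x) = -log₂(p(x))
I = -log₂(13/30) = -log₂(0.4333)
I = 1.2065 bits


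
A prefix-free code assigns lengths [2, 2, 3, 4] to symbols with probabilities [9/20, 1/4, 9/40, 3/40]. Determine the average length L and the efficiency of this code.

Average length L = Σ p_i × l_i = 2.3750 bits
Entropy H = 1.7829 bits
Efficiency η = H/L × 100% = 75.07%


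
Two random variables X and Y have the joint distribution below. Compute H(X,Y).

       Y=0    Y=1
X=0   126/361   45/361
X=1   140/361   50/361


H(X,Y) = -Σ p(x,y) log₂ p(x,y)
  p(0,0)=126/361: -0.3490 × log₂(0.3490) = 0.5300
  p(0,1)=45/361: -0.1247 × log₂(0.1247) = 0.3745
  p(1,0)=140/361: -0.3878 × log₂(0.3878) = 0.5300
  p(1,1)=50/361: -0.1385 × log₂(0.1385) = 0.3950
H(X,Y) = 1.8295 bits


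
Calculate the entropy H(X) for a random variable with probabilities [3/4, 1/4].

H(X) = -Σ p(x) log₂ p(x)
  -3/4 × log₂(3/4) = 0.3113
  -1/4 × log₂(1/4) = 0.5000
H(X) = 0.8113 bits


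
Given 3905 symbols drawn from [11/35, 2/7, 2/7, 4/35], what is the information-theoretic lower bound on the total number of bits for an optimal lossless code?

Entropy H = 1.9152 bits/symbol
Minimum bits = H × n = 1.9152 × 3905
= 7478.92 bits
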